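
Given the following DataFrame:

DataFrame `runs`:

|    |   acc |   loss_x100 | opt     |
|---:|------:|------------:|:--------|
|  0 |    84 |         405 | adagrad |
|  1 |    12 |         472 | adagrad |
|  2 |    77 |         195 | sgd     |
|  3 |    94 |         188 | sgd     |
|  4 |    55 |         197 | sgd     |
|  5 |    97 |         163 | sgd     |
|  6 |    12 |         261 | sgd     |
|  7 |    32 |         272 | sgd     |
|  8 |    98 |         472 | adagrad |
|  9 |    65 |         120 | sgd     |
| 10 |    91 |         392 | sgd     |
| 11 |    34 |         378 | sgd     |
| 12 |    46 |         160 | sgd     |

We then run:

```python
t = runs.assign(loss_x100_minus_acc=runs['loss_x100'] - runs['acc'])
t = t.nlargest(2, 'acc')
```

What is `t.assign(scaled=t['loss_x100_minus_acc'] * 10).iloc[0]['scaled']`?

3740

add column loss_x100_minus_acc = runs['loss_x100'] - runs['acc']:
    acc  loss_x100      opt  loss_x100_minus_acc
0    84        405  adagrad                  321
1    12        472  adagrad                  460
2    77        195      sgd                  118
3    94        188      sgd                   94
4    55        197      sgd                  142
5    97        163      sgd                   66
6    12        261      sgd                  249
7    32        272      sgd                  240
8    98        472  adagrad                  374
9    65        120      sgd                   55
10   91        392      sgd                  301
11   34        378      sgd                  344
12   46        160      sgd                  114
take 2 rows with largest acc:
   acc  loss_x100      opt  loss_x100_minus_acc
8   98        472  adagrad                  374
5   97        163      sgd                   66
add column scaled = t['loss_x100_minus_acc'] * 10:
   acc  loss_x100      opt  loss_x100_minus_acc  scaled
8   98        472  adagrad                  374    3740
5   97        163      sgd                   66     660
Taking the value at position 0, column 'scaled' gives 3740.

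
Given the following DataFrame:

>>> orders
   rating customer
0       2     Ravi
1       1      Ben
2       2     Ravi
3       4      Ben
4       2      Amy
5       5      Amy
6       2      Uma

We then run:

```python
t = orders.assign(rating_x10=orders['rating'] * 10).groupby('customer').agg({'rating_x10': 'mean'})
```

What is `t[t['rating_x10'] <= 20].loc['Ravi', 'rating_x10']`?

20.0

add column rating_x10 = orders['rating'] * 10:
   rating customer  rating_x10
0       2     Ravi          20
1       1      Ben          10
2       2     Ravi          20
3       4      Ben          40
4       2      Amy          20
5       5      Amy          50
6       2      Uma          20
group by customer, mean of rating_x10:
          rating_x10
customer            
Amy             35.0
Ben             25.0
Ravi            20.0
Uma             20.0
filter rows where rating_x10 <= 20:
          rating_x10
customer            
Ravi            20.0
Uma             20.0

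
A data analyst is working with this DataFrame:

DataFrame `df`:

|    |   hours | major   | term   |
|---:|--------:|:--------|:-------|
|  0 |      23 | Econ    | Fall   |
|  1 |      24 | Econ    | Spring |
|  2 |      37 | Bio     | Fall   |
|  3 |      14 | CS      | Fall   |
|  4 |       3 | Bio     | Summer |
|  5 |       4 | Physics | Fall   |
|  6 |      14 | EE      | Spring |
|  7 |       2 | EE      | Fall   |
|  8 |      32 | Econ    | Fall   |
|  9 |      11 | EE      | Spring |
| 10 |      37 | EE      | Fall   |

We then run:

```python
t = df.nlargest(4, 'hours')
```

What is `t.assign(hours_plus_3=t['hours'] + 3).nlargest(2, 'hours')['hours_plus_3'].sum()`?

take 4 rows with largest hours:
    hours major    term
2      37   Bio    Fall
10     37    EE    Fall
8      32  Econ    Fall
1      24  Econ  Spring
add column hours_plus_3 = t['hours'] + 3:
    hours major    term  hours_plus_3
2      37   Bio    Fall            40
10     37    EE    Fall            40
8      32  Econ    Fall            35
1      24  Econ  Spring            27
take 2 rows with largest hours:
    hours major  term  hours_plus_3
2      37   Bio  Fall            40
10     37    EE  Fall            40
Hence 80.

80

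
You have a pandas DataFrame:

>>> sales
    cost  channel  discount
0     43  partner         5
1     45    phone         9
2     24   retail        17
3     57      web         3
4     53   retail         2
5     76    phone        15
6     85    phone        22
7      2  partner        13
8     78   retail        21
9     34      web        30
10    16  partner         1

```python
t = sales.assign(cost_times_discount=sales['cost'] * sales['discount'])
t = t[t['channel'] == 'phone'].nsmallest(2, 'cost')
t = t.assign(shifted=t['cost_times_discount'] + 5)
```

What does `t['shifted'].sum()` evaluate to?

add column cost_times_discount = sales['cost'] * sales['discount']:
    cost  channel  discount  cost_times_discount
0     43  partner         5                  215
1     45    phone         9                  405
2     24   retail        17                  408
3     57      web         3                  171
4     53   retail         2                  106
5     76    phone        15                 1140
6     85    phone        22                 1870
7      2  partner        13                   26
8     78   retail        21                 1638
9     34      web        30                 1020
10    16  partner         1                   16
filter rows where channel == 'phone':
   cost channel  discount  cost_times_discount
1    45   phone         9                  405
5    76   phone        15                 1140
6    85   phone        22                 1870
take 2 rows with smallest cost:
   cost channel  discount  cost_times_discount
1    45   phone         9                  405
5    76   phone        15                 1140
add column shifted = t['cost_times_discount'] + 5:
   cost channel  discount  cost_times_discount  shifted
1    45   phone         9                  405      410
5    76   phone        15                 1140     1145

1555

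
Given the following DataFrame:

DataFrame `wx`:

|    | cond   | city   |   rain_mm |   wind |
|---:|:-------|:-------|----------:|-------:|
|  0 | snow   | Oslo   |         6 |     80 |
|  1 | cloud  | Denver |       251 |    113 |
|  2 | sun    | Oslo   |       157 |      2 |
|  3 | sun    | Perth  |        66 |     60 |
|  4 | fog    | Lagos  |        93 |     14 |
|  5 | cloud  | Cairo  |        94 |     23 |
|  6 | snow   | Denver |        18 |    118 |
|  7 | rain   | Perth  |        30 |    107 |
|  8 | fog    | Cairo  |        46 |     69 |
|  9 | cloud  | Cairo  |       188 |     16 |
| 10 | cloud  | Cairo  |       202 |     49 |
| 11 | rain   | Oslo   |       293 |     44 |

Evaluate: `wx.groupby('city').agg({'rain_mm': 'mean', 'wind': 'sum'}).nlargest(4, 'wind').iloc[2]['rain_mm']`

132.5

group by city: mean(rain_mm), sum(wind):
        rain_mm  wind
city                 
Cairo     132.5   157
Denver    134.5   231
Lagos      93.0    14
Oslo      152.0   126
Perth      48.0   167
take 4 rows with largest wind:
        rain_mm  wind
city                 
Denver    134.5   231
Perth      48.0   167
Cairo     132.5   157
Oslo      152.0   126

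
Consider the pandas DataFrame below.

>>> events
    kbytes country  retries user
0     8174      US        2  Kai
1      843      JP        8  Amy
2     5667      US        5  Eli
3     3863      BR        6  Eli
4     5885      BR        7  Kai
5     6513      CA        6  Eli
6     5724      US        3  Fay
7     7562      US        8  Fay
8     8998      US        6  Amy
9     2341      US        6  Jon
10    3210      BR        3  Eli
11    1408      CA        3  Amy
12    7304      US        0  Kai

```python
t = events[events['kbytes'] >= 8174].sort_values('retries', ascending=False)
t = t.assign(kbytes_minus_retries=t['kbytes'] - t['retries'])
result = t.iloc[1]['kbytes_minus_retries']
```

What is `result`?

filter rows where kbytes >= 8174:
   kbytes country  retries user
0    8174      US        2  Kai
8    8998      US        6  Amy
sort by retries descending:
   kbytes country  retries user
8    8998      US        6  Amy
0    8174      US        2  Kai
add column kbytes_minus_retries = t['kbytes'] - t['retries']:
   kbytes country  retries user  kbytes_minus_retries
8    8998      US        6  Amy                  8992
0    8174      US        2  Kai                  8172

8172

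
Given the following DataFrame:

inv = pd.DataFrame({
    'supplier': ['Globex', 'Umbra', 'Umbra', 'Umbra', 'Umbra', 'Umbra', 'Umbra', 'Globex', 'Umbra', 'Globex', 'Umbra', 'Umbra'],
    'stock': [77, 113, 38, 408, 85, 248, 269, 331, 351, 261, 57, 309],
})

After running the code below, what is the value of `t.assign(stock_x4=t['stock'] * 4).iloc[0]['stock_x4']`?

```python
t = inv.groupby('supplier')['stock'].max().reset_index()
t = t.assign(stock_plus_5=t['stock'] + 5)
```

group by supplier, max of stock:
supplier
Globex    331
Umbra     408
Name: stock, dtype: int64
reset_index():
  supplier  stock
0   Globex    331
1    Umbra    408
add column stock_plus_5 = t['stock'] + 5:
  supplier  stock  stock_plus_5
0   Globex    331           336
1    Umbra    408           413
add column stock_x4 = t['stock'] * 4:
  supplier  stock  stock_plus_5  stock_x4
0   Globex    331           336      1324
1    Umbra    408           413      1632
Hence 1324.

1324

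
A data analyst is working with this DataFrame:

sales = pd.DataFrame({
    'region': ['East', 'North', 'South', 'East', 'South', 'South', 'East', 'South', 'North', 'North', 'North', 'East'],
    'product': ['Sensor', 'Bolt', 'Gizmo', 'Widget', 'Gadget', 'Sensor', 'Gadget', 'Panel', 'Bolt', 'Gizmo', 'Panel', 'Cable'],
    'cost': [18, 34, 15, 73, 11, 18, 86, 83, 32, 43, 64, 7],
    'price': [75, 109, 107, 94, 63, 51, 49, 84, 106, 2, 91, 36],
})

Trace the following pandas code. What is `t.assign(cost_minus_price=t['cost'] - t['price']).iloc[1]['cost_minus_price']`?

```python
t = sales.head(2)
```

take first 2 rows:
  region product  cost  price
0   East  Sensor    18     75
1  North    Bolt    34    109
add column cost_minus_price = t['cost'] - t['price']:
  region product  cost  price  cost_minus_price
0   East  Sensor    18     75               -57
1  North    Bolt    34    109               -75
The value at position 1, column 'cost_minus_price' is -75.

-75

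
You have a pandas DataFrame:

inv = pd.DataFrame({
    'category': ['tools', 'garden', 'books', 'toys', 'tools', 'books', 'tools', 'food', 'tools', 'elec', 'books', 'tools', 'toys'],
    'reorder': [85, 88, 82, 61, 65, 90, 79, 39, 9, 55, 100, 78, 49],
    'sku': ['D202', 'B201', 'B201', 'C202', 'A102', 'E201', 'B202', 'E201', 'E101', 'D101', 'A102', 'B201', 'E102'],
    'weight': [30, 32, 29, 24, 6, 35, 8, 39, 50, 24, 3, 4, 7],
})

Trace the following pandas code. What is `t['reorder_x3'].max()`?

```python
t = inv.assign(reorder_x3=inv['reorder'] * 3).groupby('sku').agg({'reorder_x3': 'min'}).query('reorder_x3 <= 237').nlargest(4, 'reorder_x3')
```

add column reorder_x3 = inv['reorder'] * 3:
   category  reorder   sku  weight  reorder_x3
0     tools       85  D202      30         255
1    garden       88  B201      32         264
2     books       82  B201      29         246
3      toys       61  C202      24         183
4     tools       65  A102       6         195
5     books       90  E201      35         270
6     tools       79  B202       8         237
7      food       39  E201      39         117
8     tools        9  E101      50          27
9      elec       55  D101      24         165
10    books      100  A102       3         300
11    tools       78  B201       4         234
12     toys       49  E102       7         147
group by sku, min of reorder_x3:
      reorder_x3
sku             
A102         195
B201         234
B202         237
C202         183
D101         165
D202         255
E101          27
E102         147
E201         117
filter rows where reorder_x3 <= 237:
      reorder_x3
sku             
A102         195
B201         234
B202         237
C202         183
D101         165
E101          27
E102         147
E201         117
take 4 rows with largest reorder_x3:
      reorder_x3
sku             
B202         237
B201         234
A102         195
C202         183
Reading off the max of column 'reorder_x3', we get 237.

237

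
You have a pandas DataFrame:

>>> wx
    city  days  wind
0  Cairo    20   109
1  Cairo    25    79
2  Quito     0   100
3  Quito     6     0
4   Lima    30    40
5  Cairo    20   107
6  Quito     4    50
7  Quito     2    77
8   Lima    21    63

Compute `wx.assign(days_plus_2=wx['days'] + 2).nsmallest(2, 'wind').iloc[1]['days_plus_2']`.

32

add column days_plus_2 = wx['days'] + 2:
    city  days  wind  days_plus_2
0  Cairo    20   109           22
1  Cairo    25    79           27
2  Quito     0   100            2
3  Quito     6     0            8
4   Lima    30    40           32
5  Cairo    20   107           22
6  Quito     4    50            6
7  Quito     2    77            4
8   Lima    21    63           23
take 2 rows with smallest wind:
    city  days  wind  days_plus_2
3  Quito     6     0            8
4   Lima    30    40           32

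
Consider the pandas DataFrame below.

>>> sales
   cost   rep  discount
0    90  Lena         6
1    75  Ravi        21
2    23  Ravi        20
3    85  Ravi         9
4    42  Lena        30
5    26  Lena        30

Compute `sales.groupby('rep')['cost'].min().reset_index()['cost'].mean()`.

24.5

group by rep, min of cost:
rep
Lena    26
Ravi    23
Name: cost, dtype: int64
reset_index():
    rep  cost
0  Lena    26
1  Ravi    23
Taking the mean of column 'cost' gives 24.5.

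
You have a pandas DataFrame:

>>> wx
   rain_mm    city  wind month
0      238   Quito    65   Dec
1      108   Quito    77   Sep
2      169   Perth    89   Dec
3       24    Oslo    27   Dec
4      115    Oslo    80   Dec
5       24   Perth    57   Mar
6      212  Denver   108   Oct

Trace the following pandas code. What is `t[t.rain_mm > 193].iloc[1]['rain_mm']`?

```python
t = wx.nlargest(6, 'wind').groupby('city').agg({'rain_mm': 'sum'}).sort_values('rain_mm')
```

take 6 rows with largest wind:
   rain_mm    city  wind month
6      212  Denver   108   Oct
2      169   Perth    89   Dec
4      115    Oslo    80   Dec
1      108   Quito    77   Sep
0      238   Quito    65   Dec
5       24   Perth    57   Mar
group by city, sum of rain_mm:
        rain_mm
city           
Denver      212
Oslo        115
Perth       193
Quito       346
sort by rain_mm:
        rain_mm
city           
Oslo        115
Perth       193
Denver      212
Quito       346
filter rows where rain_mm > 193:
        rain_mm
city           
Denver      212
Quito       346
Finally, value at position 1, column 'rain_mm' = 346.

346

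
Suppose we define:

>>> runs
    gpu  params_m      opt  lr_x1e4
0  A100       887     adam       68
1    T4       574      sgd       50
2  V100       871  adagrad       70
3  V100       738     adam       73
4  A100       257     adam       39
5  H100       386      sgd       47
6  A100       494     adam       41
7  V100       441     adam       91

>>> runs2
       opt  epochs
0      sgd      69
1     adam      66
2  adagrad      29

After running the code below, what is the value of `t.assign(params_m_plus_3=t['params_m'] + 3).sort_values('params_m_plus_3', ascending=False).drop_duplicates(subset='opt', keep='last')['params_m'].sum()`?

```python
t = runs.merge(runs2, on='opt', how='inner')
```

1514

merge on 'opt' (how='inner') → 8 rows:
    gpu  params_m      opt  lr_x1e4  epochs
0  A100       887     adam       68      66
1    T4       574      sgd       50      69
2  V100       871  adagrad       70      29
3  V100       738     adam       73      66
4  A100       257     adam       39      66
5  H100       386      sgd       47      69
6  A100       494     adam       41      66
7  V100       441     adam       91      66
add column params_m_plus_3 = t['params_m'] + 3:
    gpu  params_m      opt  lr_x1e4  epochs  params_m_plus_3
0  A100       887     adam       68      66              890
1    T4       574      sgd       50      69              577
2  V100       871  adagrad       70      29              874
3  V100       738     adam       73      66              741
4  A100       257     adam       39      66              260
5  H100       386      sgd       47      69              389
6  A100       494     adam       41      66              497
7  V100       441     adam       91      66              444
sort by params_m_plus_3 descending:
    gpu  params_m      opt  lr_x1e4  epochs  params_m_plus_3
0  A100       887     adam       68      66              890
2  V100       871  adagrad       70      29              874
3  V100       738     adam       73      66              741
1    T4       574      sgd       50      69              577
6  A100       494     adam       41      66              497
7  V100       441     adam       91      66              444
5  H100       386      sgd       47      69              389
4  A100       257     adam       39      66              260
drop duplicate opt (keep=last):
    gpu  params_m      opt  lr_x1e4  epochs  params_m_plus_3
2  V100       871  adagrad       70      29              874
5  H100       386      sgd       47      69              389
4  A100       257     adam       39      66              260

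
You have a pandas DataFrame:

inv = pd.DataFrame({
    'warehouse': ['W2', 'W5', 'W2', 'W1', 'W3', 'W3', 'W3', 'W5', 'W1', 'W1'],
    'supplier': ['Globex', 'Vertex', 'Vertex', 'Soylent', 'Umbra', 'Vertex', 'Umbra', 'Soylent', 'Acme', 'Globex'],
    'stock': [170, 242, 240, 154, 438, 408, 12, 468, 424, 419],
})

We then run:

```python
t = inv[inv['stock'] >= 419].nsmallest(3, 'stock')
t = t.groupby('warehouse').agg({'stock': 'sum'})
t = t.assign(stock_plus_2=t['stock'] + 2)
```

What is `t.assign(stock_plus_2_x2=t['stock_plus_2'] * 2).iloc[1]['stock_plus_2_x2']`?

filter rows where stock >= 419:
  warehouse supplier  stock
4        W3    Umbra    438
7        W5  Soylent    468
8        W1     Acme    424
9        W1   Globex    419
take 3 rows with smallest stock:
  warehouse supplier  stock
9        W1   Globex    419
8        W1     Acme    424
4        W3    Umbra    438
group by warehouse, sum of stock:
           stock
warehouse       
W1           843
W3           438
add column stock_plus_2 = t['stock'] + 2:
           stock  stock_plus_2
warehouse                     
W1           843           845
W3           438           440
add column stock_plus_2_x2 = t['stock_plus_2'] * 2:
           stock  stock_plus_2  stock_plus_2_x2
warehouse                                      
W1           843           845             1690
W3           438           440              880
Finally, value at position 1, column 'stock_plus_2_x2' = 880.

880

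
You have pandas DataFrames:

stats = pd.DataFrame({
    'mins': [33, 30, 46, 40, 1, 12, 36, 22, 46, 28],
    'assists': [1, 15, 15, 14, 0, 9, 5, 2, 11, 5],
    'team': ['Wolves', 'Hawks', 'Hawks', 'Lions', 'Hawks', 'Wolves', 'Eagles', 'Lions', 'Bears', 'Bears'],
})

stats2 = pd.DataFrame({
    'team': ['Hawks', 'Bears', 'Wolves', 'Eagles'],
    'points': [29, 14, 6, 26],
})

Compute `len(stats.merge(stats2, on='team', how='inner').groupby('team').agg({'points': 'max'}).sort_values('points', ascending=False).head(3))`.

3

merge on 'team' (how='inner') → 8 rows:
   mins  assists    team  points
0    33        1  Wolves       6
1    30       15   Hawks      29
2    46       15   Hawks      29
3     1        0   Hawks      29
4    12        9  Wolves       6
5    36        5  Eagles      26
6    46       11   Bears      14
7    28        5   Bears      14
group by team, max of points:
        points
team          
Bears       14
Eagles      26
Hawks       29
Wolves       6
sort by points descending:
        points
team          
Hawks       29
Eagles      26
Bears       14
Wolves       6
take first 3 rows:
        points
team          
Hawks       29
Eagles      26
Bears       14
Then the number of rows: 3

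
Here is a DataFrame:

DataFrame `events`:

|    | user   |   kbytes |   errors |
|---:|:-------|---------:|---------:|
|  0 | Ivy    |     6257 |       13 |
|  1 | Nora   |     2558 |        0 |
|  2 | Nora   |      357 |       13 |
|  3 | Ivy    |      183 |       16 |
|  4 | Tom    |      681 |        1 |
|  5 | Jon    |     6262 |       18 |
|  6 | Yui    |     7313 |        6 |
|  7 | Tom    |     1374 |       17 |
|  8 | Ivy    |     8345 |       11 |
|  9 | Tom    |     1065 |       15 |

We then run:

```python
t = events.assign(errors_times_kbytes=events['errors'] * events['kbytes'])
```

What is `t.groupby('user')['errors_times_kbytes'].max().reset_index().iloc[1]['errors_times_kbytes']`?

add column errors_times_kbytes = events['errors'] * events['kbytes']:
   user  kbytes  errors  errors_times_kbytes
0   Ivy    6257      13                81341
1  Nora    2558       0                    0
2  Nora     357      13                 4641
3   Ivy     183      16                 2928
4   Tom     681       1                  681
5   Jon    6262      18               112716
6   Yui    7313       6                43878
7   Tom    1374      17                23358
8   Ivy    8345      11                91795
9   Tom    1065      15                15975
group by user, max of errors_times_kbytes:
user
Ivy      91795
Jon     112716
Nora      4641
Tom      23358
Yui      43878
Name: errors_times_kbytes, dtype: int64
reset_index():
   user  errors_times_kbytes
0   Ivy                91795
1   Jon               112716
2  Nora                 4641
3   Tom                23358
4   Yui                43878
Taking the value at position 1, column 'errors_times_kbytes' gives 112716.

112716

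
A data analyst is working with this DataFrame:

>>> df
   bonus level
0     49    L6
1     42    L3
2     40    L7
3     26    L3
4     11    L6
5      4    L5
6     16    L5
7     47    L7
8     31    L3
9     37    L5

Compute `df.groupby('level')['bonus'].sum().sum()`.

303

group by level, sum of bonus:
level
L3    99
L5    57
L6    60
L7    87
Name: bonus, dtype: int64
Hence 303.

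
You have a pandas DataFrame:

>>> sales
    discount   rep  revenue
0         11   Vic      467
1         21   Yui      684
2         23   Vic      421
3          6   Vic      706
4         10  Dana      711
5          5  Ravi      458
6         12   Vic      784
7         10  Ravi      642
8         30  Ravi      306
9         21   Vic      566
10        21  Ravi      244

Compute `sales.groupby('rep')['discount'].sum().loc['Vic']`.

group by rep, sum of discount:
rep
Dana    10
Ravi    66
Vic     73
Yui     21
Name: discount, dtype: int64
Then the value at index 'Vic': 73

73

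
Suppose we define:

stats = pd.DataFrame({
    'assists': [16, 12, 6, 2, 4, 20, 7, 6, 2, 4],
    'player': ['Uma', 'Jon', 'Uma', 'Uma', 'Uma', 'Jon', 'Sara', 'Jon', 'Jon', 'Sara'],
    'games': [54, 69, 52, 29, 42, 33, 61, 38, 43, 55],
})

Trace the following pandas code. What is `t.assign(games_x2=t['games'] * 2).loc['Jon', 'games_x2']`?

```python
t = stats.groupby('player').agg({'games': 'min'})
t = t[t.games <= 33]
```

group by player, min of games:
        games
player       
Jon        33
Sara       55
Uma        29
filter rows where games <= 33:
        games
player       
Jon        33
Uma        29
add column games_x2 = t['games'] * 2:
        games  games_x2
player                 
Jon        33        66
Uma        29        58
Reading off the value at row 'Jon', column 'games_x2', we get 66.

66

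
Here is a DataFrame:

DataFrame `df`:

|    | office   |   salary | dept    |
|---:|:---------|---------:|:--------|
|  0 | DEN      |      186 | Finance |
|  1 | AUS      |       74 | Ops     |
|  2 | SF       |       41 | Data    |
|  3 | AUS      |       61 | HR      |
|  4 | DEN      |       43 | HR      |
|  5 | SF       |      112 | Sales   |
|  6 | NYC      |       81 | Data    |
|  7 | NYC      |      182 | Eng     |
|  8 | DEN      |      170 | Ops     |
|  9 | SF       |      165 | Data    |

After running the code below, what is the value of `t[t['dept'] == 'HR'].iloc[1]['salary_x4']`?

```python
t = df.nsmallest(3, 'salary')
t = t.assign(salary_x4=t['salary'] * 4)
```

244

take 3 rows with smallest salary:
  office  salary  dept
2     SF      41  Data
4    DEN      43    HR
3    AUS      61    HR
add column salary_x4 = t['salary'] * 4:
  office  salary  dept  salary_x4
2     SF      41  Data        164
4    DEN      43    HR        172
3    AUS      61    HR        244
filter rows where dept == 'HR':
  office  salary dept  salary_x4
4    DEN      43   HR        172
3    AUS      61   HR        244
Taking the value at position 1, column 'salary_x4' gives 244.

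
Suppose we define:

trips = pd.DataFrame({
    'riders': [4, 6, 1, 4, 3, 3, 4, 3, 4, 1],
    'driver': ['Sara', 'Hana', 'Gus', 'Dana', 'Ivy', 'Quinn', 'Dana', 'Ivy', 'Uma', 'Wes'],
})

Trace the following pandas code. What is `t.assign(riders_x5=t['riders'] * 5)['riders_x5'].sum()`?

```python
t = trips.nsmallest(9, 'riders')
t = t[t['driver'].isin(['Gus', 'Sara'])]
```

take 9 rows with smallest riders:
   riders driver
2       1    Gus
9       1    Wes
4       3    Ivy
5       3  Quinn
7       3    Ivy
0       4   Sara
3       4   Dana
6       4   Dana
8       4    Uma
filter rows where driver in ['Gus', 'Sara']:
   riders driver
2       1    Gus
0       4   Sara
add column riders_x5 = t['riders'] * 5:
   riders driver  riders_x5
2       1    Gus          5
0       4   Sara         20
Hence 25.

25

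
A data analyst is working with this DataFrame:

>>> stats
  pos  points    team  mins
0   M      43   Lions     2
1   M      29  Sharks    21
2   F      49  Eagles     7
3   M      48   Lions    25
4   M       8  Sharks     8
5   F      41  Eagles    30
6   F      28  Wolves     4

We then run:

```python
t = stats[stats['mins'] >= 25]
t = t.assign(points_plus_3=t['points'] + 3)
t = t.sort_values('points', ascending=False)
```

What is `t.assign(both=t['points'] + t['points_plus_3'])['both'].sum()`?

filter rows where mins >= 25:
  pos  points    team  mins
3   M      48   Lions    25
5   F      41  Eagles    30
add column points_plus_3 = t['points'] + 3:
  pos  points    team  mins  points_plus_3
3   M      48   Lions    25             51
5   F      41  Eagles    30             44
sort by points descending:
  pos  points    team  mins  points_plus_3
3   M      48   Lions    25             51
5   F      41  Eagles    30             44
add column both = t['points'] + t['points_plus_3']:
  pos  points    team  mins  points_plus_3  both
3   M      48   Lions    25             51    99
5   F      41  Eagles    30             44    85

184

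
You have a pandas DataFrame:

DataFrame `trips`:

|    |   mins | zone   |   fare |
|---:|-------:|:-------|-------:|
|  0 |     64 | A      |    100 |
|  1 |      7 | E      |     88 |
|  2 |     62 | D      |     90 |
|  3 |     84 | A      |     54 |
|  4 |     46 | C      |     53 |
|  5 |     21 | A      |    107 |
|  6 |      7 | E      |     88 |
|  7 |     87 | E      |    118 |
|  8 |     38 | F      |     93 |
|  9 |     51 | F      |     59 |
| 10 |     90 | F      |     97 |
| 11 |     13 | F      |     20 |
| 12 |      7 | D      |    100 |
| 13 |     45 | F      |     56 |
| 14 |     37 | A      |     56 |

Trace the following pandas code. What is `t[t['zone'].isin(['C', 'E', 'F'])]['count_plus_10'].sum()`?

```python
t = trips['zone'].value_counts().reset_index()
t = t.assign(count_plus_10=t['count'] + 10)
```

39

value_counts of zone:
zone
F    5
A    4
E    3
D    2
C    1
Name: count, dtype: int64
reset_index():
  zone  count
0    F      5
1    A      4
2    E      3
3    D      2
4    C      1
add column count_plus_10 = t['count'] + 10:
  zone  count  count_plus_10
0    F      5             15
1    A      4             14
2    E      3             13
3    D      2             12
4    C      1             11
filter rows where zone in ['C', 'E', 'F']:
  zone  count  count_plus_10
0    F      5             15
2    E      3             13
4    C      1             11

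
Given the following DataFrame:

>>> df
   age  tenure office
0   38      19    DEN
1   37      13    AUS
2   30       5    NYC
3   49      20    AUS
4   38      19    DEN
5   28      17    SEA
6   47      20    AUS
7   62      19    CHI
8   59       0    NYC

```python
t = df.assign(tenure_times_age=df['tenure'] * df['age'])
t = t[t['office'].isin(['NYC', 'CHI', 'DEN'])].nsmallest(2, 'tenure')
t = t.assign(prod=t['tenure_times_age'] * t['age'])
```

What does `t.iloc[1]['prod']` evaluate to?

4500

add column tenure_times_age = df['tenure'] * df['age']:
   age  tenure office  tenure_times_age
0   38      19    DEN               722
1   37      13    AUS               481
2   30       5    NYC               150
3   49      20    AUS               980
4   38      19    DEN               722
5   28      17    SEA               476
6   47      20    AUS               940
7   62      19    CHI              1178
8   59       0    NYC                 0
filter rows where office in ['NYC', 'CHI', 'DEN']:
   age  tenure office  tenure_times_age
0   38      19    DEN               722
2   30       5    NYC               150
4   38      19    DEN               722
7   62      19    CHI              1178
8   59       0    NYC                 0
take 2 rows with smallest tenure:
   age  tenure office  tenure_times_age
8   59       0    NYC                 0
2   30       5    NYC               150
add column prod = t['tenure_times_age'] * t['age']:
   age  tenure office  tenure_times_age  prod
8   59       0    NYC                 0     0
2   30       5    NYC               150  4500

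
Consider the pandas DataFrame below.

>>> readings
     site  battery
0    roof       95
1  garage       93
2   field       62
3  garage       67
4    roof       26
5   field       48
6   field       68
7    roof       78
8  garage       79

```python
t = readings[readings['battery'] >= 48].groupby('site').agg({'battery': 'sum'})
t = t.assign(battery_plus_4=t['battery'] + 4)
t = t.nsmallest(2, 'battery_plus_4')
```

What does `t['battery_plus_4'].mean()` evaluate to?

179.5

filter rows where battery >= 48:
     site  battery
0    roof       95
1  garage       93
2   field       62
3  garage       67
5   field       48
6   field       68
7    roof       78
8  garage       79
group by site, sum of battery:
        battery
site           
field       178
garage      239
roof        173
add column battery_plus_4 = t['battery'] + 4:
        battery  battery_plus_4
site                           
field       178             182
garage      239             243
roof        173             177
take 2 rows with smallest battery_plus_4:
       battery  battery_plus_4
site                          
roof       173             177
field      178             182
The mean of column 'battery_plus_4' is 179.5.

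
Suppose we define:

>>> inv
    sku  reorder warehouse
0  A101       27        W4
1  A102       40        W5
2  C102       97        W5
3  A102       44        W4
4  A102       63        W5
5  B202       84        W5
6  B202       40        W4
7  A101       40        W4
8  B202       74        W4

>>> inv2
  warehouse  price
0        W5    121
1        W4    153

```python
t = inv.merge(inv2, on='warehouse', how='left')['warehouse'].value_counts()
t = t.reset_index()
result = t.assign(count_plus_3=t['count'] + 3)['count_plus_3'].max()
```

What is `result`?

8

merge on 'warehouse' (how='left') → 9 rows:
    sku  reorder warehouse  price
0  A101       27        W4    153
1  A102       40        W5    121
2  C102       97        W5    121
3  A102       44        W4    153
4  A102       63        W5    121
5  B202       84        W5    121
6  B202       40        W4    153
7  A101       40        W4    153
8  B202       74        W4    153
value_counts of warehouse:
warehouse
W4    5
W5    4
Name: count, dtype: int64
reset_index():
  warehouse  count
0        W4      5
1        W5      4
add column count_plus_3 = t['count'] + 3:
  warehouse  count  count_plus_3
0        W4      5             8
1        W5      4             7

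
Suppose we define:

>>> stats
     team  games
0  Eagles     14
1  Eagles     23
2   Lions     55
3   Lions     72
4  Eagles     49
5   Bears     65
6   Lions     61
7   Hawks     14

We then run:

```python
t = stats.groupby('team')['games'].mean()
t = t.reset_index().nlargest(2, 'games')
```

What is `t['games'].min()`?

group by team, mean of games:
team
Bears     65.000000
Eagles    28.666667
Hawks     14.000000
Lions     62.666667
Name: games, dtype: float64
reset_index():
     team      games
0   Bears  65.000000
1  Eagles  28.666667
2   Hawks  14.000000
3   Lions  62.666667
take 2 rows with largest games:
    team      games
0  Bears  65.000000
3  Lions  62.666667
The min of column 'games' is 62.6666666667.

62.6666666667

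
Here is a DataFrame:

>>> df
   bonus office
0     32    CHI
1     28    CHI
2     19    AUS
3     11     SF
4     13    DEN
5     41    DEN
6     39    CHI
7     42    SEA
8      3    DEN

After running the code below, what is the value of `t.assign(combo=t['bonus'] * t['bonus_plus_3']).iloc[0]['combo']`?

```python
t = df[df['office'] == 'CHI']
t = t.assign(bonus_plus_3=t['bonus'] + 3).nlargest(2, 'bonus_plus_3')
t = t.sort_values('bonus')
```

filter rows where office == 'CHI':
   bonus office
0     32    CHI
1     28    CHI
6     39    CHI
add column bonus_plus_3 = t['bonus'] + 3:
   bonus office  bonus_plus_3
0     32    CHI            35
1     28    CHI            31
6     39    CHI            42
take 2 rows with largest bonus_plus_3:
   bonus office  bonus_plus_3
6     39    CHI            42
0     32    CHI            35
sort by bonus:
   bonus office  bonus_plus_3
0     32    CHI            35
6     39    CHI            42
add column combo = t['bonus'] * t['bonus_plus_3']:
   bonus office  bonus_plus_3  combo
0     32    CHI            35   1120
6     39    CHI            42   1638
Reading off the value at position 0, column 'combo', we get 1120.

1120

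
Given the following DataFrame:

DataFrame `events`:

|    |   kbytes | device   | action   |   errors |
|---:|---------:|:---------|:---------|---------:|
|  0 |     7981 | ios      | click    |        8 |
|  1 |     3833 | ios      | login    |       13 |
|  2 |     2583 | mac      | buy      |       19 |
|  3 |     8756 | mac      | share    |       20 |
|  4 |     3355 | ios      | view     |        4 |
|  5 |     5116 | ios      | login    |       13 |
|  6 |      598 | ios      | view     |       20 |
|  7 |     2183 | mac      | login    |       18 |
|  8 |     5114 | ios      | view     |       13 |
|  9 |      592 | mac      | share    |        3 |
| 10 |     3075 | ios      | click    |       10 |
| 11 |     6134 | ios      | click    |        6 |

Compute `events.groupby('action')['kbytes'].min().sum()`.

group by action, min of kbytes:
action
buy      2583
click    3075
login    2183
share     592
view      598
Name: kbytes, dtype: int64
Hence 9031.

9031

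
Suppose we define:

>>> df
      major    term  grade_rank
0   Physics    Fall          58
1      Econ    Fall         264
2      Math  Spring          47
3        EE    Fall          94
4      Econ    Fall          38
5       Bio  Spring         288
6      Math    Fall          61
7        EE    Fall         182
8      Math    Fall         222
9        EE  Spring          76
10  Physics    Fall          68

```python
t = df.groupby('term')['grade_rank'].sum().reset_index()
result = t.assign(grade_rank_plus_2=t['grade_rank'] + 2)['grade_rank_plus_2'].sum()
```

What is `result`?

group by term, sum of grade_rank:
term
Fall      987
Spring    411
Name: grade_rank, dtype: int64
reset_index():
     term  grade_rank
0    Fall         987
1  Spring         411
add column grade_rank_plus_2 = t['grade_rank'] + 2:
     term  grade_rank  grade_rank_plus_2
0    Fall         987                989
1  Spring         411                413
sum of column 'grade_rank_plus_2' → 1402

1402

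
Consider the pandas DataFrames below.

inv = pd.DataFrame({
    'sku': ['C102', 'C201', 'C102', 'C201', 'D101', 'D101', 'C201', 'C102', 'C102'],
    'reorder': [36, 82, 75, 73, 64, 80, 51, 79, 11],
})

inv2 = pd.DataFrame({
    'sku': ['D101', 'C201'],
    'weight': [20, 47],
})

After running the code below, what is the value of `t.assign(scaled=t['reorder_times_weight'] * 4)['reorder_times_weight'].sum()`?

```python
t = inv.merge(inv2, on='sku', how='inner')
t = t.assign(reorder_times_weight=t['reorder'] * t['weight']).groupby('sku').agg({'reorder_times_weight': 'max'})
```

merge on 'sku' (how='inner') → 5 rows:
    sku  reorder  weight
0  C201       82      47
1  C201       73      47
2  D101       64      20
3  D101       80      20
4  C201       51      47
add column reorder_times_weight = t['reorder'] * t['weight']:
    sku  reorder  weight  reorder_times_weight
0  C201       82      47                  3854
1  C201       73      47                  3431
2  D101       64      20                  1280
3  D101       80      20                  1600
4  C201       51      47                  2397
group by sku, max of reorder_times_weight:
      reorder_times_weight
sku                       
C201                  3854
D101                  1600
add column scaled = t['reorder_times_weight'] * 4:
      reorder_times_weight  scaled
sku                               
C201                  3854   15416
D101                  1600    6400
sum of column 'reorder_times_weight' → 5454

5454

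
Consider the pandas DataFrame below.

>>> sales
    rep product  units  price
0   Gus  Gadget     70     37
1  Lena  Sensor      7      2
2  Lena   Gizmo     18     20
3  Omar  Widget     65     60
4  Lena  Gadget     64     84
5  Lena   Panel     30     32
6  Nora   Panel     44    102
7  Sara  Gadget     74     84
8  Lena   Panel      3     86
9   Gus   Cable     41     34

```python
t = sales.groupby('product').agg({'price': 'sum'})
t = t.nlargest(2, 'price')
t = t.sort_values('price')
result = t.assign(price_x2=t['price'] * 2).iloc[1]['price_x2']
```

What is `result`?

440

group by product, sum of price:
         price
product       
Cable       34
Gadget     205
Gizmo       20
Panel      220
Sensor       2
Widget      60
take 2 rows with largest price:
         price
product       
Panel      220
Gadget     205
sort by price:
         price
product       
Gadget     205
Panel      220
add column price_x2 = t['price'] * 2:
         price  price_x2
product                 
Gadget     205       410
Panel      220       440
Taking the value at position 1, column 'price_x2' gives 440.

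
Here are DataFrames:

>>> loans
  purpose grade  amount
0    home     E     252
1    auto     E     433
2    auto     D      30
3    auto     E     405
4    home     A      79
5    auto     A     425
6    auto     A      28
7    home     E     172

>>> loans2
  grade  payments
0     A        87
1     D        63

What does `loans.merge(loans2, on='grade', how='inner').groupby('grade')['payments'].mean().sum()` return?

150.0

merge on 'grade' (how='inner') → 4 rows:
  purpose grade  amount  payments
0    auto     D      30        63
1    home     A      79        87
2    auto     A     425        87
3    auto     A      28        87
group by grade, mean of payments:
grade
A    87.0
D    63.0
Name: payments, dtype: float64
Reading off the sum of the resulting series, we get 150.0.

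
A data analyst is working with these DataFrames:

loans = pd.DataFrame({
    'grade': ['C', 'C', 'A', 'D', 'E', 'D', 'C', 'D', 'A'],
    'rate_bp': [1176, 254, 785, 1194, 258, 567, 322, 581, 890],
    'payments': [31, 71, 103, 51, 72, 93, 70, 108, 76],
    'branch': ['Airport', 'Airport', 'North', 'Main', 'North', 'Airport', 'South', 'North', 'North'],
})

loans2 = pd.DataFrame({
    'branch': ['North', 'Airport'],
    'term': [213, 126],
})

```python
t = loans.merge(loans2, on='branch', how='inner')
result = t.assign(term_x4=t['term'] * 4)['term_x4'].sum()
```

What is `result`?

merge on 'branch' (how='inner') → 7 rows:
  grade  rate_bp  payments   branch  term
0     C     1176        31  Airport   126
1     C      254        71  Airport   126
2     A      785       103    North   213
3     E      258        72    North   213
4     D      567        93  Airport   126
5     D      581       108    North   213
6     A      890        76    North   213
add column term_x4 = t['term'] * 4:
  grade  rate_bp  payments   branch  term  term_x4
0     C     1176        31  Airport   126      504
1     C      254        71  Airport   126      504
2     A      785       103    North   213      852
3     E      258        72    North   213      852
4     D      567        93  Airport   126      504
5     D      581       108    North   213      852
6     A      890        76    North   213      852
The sum of column 'term_x4' is 4920.

4920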